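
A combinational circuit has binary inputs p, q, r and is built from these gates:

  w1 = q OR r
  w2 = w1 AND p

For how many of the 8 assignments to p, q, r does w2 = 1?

3

w2 = w1 AND p must be 1, so both w1 = 1 and p = 1.
w1 = q OR r must be 1, so at least one of q, r is 1.
Satisfying assignments:
  p=1, q=0, r=1
  p=1, q=1, r=0
  p=1, q=1, r=1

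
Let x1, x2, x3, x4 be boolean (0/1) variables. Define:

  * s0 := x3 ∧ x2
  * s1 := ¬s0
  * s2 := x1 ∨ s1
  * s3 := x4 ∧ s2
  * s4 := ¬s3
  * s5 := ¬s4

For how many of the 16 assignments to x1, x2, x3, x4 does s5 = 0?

9

s5 = ¬s4 must be 0, so s4 = 1.
s4 = ¬s3 must be 1, so s3 = 0.
Enumerating the 16 input combinations, 9 give s5 = 0 and 7 give s5 = 1.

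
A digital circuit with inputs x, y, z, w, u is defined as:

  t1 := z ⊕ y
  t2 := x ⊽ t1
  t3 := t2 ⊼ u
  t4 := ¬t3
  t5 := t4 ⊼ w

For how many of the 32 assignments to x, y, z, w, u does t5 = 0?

t5 = t4 ⊼ w must be 0, so both t4 = 1 and w = 1.
t4 = ¬t3 must be 1, so t3 = 0.
Satisfying assignments:
  x=0, y=0, z=0, w=1, u=1
  x=0, y=1, z=1, w=1, u=1

2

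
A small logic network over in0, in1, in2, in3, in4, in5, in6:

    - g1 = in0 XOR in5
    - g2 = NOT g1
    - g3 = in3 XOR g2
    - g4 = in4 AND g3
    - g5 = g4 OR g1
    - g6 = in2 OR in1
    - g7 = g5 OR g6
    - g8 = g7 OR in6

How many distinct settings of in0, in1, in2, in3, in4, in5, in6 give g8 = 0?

6

g8 = g7 OR in6 must be 0, so both g7 = 0 and in6 = 0.
g7 = g5 OR g6 must be 0, so both g5 = 0 and g6 = 0.
Satisfying assignments:
  in0=0, in1=0, in2=0, in3=0, in4=0, in5=0, in6=0
  in0=0, in1=0, in2=0, in3=1, in4=0, in5=0, in6=0
  in0=0, in1=0, in2=0, in3=1, in4=1, in5=0, in6=0
  in0=1, in1=0, in2=0, in3=0, in4=0, in5=1, in6=0
  in0=1, in1=0, in2=0, in3=1, in4=0, in5=1, in6=0
  in0=1, in1=0, in2=0, in3=1, in4=1, in5=1, in6=0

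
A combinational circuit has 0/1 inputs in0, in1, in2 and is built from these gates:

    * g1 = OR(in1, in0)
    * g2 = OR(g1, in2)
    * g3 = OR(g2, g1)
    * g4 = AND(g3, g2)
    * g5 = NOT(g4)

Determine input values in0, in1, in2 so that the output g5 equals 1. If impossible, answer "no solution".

g5 = NOT(g4) must be 1, so g4 = 0.
g4 = AND(g3, g2) must be 0, so at least one of g3, g2 is 0.
Check with in0=0, in1=0, in2=0:
g1 = OR(in1, in0) = OR(0, 0) = 0
g2 = OR(g1, in2) = OR(0, 0) = 0
g3 = OR(g2, g1) = OR(0, 0) = 0
g4 = AND(g3, g2) = AND(0, 0) = 0
g5 = NOT(g4) = NOT 0 = 1
So g5 = 1 as required.

in0=0, in1=0, in2=0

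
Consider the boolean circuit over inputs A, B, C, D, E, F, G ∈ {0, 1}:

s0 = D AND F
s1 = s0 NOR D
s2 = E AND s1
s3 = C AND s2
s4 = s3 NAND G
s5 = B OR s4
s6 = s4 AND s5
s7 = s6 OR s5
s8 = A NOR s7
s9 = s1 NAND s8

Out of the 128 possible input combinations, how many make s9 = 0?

s9 = s1 NAND s8 must be 0, so both s1 = 1 and s8 = 1.
Satisfying assignments:
  A=0, B=0, C=1, D=0, E=1, F=0, G=1
  A=0, B=0, C=1, D=0, E=1, F=1, G=1

2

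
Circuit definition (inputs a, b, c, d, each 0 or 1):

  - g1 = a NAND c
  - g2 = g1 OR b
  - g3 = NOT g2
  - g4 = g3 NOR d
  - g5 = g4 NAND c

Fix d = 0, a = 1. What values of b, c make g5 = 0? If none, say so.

b=1 c=1

g5 = g4 NAND c must be 0, so both g4 = 1 and c = 1.
Check with d = 0, a = 1 and b=1, c=1:
g1 = a NAND c = 1 NAND 1 = 0
g2 = g1 OR b = 0 OR 1 = 1
g3 = NOT g2 = NOT 1 = 0
g4 = g3 NOR d = 0 NOR 0 = 1
g5 = g4 NAND c = 1 NAND 1 = 0
So g5 = 0.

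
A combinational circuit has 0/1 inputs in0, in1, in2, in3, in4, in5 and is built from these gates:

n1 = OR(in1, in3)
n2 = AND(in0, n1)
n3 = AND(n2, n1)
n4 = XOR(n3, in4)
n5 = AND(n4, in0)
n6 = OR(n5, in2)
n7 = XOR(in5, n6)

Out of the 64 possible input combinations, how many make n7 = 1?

n7 = XOR(in5, n6) must be 1, so in5 and n6 differ.
Enumerating the 64 input combinations, 32 give n7 = 1 and 32 give n7 = 0.

32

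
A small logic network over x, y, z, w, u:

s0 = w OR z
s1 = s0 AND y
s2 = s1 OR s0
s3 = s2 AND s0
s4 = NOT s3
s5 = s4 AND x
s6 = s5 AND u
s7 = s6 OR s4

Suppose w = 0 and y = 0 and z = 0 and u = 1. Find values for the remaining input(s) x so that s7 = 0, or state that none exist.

no solution exists

With w = 0 and y = 0 and z = 0 and u = 1 fixed, none of the 2 settings of x give s7 = 0.
For example, with x=0:
s0 = w OR z = 0 OR 0 = 0
s1 = s0 AND y = 0 AND 0 = 0
s2 = s1 OR s0 = 0 OR 0 = 0
s3 = s2 AND s0 = 0 AND 0 = 0
s4 = NOT s3 = NOT 0 = 1
s5 = s4 AND x = 1 AND 0 = 0
s6 = s5 AND u = 0 AND 1 = 0
s7 = s6 OR s4 = 0 OR 1 = 1
giving s7 = 1 ≠ 0.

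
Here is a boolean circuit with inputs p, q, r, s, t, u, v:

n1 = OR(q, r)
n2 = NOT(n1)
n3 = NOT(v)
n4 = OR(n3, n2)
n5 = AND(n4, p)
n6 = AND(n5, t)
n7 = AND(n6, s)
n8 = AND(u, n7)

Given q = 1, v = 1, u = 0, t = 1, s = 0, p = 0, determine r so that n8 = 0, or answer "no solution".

r=1

n8 = AND(u, n7) must be 0, so at least one of u, n7 is 0.
Check with q = 1, v = 1, u = 0, t = 1, s = 0, p = 0 and r=1:
n1 = OR(q, r) = OR(1, 1) = 1
n2 = NOT(n1) = NOT 1 = 0
n3 = NOT(v) = NOT 1 = 0
n4 = OR(n3, n2) = OR(0, 0) = 0
n5 = AND(n4, p) = AND(0, 0) = 0
n6 = AND(n5, t) = AND(0, 1) = 0
n7 = AND(n6, s) = AND(0, 0) = 0
n8 = AND(u, n7) = AND(0, 0) = 0
So n8 = 0.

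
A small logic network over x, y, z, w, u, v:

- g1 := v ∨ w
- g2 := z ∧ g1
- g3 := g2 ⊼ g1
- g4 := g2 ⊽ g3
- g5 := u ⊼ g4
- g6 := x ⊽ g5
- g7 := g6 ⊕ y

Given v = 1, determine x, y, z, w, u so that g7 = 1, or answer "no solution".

x=0, y=1, z=1, w=0, u=0

g7 = g6 ⊕ y must be 1, so g6 and y differ.
Check with v = 1 and x=0, y=1, z=1, w=0, u=0:
g1 = v ∨ w = 1 ∨ 0 = 1
g2 = z ∧ g1 = 1 ∧ 1 = 1
g3 = g2 ⊼ g1 = 1 ⊼ 1 = 0
g4 = g2 ⊽ g3 = 1 ⊽ 0 = 0
g5 = u ⊼ g4 = 0 ⊼ 0 = 1
g6 = x ⊽ g5 = 0 ⊽ 1 = 0
g7 = g6 ⊕ y = 0 ⊕ 1 = 1
So g7 = 1.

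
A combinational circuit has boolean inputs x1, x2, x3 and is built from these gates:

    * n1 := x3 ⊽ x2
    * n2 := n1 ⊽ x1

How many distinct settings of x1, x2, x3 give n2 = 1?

n2 = n1 ⊽ x1 must be 1, so both n1 = 0 and x1 = 0.
n1 = x3 ⊽ x2 must be 0, so at least one of x3, x2 is 1.
Satisfying assignments:
  x1=0, x2=0, x3=1
  x1=0, x2=1, x3=0
  x1=0, x2=1, x3=1

3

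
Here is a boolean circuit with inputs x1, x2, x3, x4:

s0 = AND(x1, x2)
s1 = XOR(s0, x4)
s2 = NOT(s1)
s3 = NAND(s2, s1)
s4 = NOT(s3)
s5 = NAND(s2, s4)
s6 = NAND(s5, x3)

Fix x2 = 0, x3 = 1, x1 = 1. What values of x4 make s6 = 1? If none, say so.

no solution exists

With x2 = 0, x3 = 1, x1 = 1 fixed, none of the 2 settings of x4 give s6 = 1.
For example, with x4=0:
s0 = AND(x1, x2) = AND(1, 0) = 0
s1 = XOR(s0, x4) = XOR(0, 0) = 0
s2 = NOT(s1) = NOT 0 = 1
s3 = NAND(s2, s1) = NAND(1, 0) = 1
s4 = NOT(s3) = NOT 1 = 0
s5 = NAND(s2, s4) = NAND(1, 0) = 1
s6 = NAND(s5, x3) = NAND(1, 1) = 0
giving s6 = 0 ≠ 1.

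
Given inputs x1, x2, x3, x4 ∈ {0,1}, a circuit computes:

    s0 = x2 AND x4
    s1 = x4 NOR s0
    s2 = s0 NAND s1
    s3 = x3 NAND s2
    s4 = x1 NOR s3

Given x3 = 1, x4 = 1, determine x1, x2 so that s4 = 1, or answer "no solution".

Check with x3 = 1, x4 = 1 and x1=0, x2=0:
s0 = x2 AND x4 = 0 AND 1 = 0
s1 = x4 NOR s0 = 1 NOR 0 = 0
s2 = s0 NAND s1 = 0 NAND 0 = 1
s3 = x3 NAND s2 = 1 NAND 1 = 0
s4 = x1 NOR s3 = 0 NOR 0 = 1
So s4 = 1.

x1=0, x2=0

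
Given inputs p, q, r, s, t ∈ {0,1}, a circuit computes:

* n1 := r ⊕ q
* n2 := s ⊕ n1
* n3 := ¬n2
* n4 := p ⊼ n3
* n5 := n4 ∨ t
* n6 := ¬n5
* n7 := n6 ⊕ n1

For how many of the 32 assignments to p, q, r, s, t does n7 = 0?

16

n7 = n6 ⊕ n1 must be 0, so n6 and n1 are equal.
Enumerating the 32 input combinations, 16 give n7 = 0 and 16 give n7 = 1.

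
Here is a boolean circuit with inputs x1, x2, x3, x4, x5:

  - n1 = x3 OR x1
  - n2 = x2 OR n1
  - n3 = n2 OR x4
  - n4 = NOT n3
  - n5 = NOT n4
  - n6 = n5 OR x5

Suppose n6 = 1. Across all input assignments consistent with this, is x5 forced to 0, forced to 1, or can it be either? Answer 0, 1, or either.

either

Both values of x5 occur among assignments with n6 = 1:
  x5=0: x1=0, x2=0, x3=0, x4=1, x5=0
  x5=1: x1=0, x2=0, x3=0, x4=0, x5=1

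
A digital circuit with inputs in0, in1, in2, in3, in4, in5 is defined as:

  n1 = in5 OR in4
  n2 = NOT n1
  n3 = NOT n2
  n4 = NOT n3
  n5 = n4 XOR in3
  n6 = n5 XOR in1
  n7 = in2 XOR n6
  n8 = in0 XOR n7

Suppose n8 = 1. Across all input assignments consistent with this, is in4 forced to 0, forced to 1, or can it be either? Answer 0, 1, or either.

Both values of in4 occur among assignments with n8 = 1:
  in4=0: in0=0, in1=0, in2=0, in3=0, in4=0, in5=0
  in4=1: in0=0, in1=0, in2=0, in3=1, in4=1, in5=0

either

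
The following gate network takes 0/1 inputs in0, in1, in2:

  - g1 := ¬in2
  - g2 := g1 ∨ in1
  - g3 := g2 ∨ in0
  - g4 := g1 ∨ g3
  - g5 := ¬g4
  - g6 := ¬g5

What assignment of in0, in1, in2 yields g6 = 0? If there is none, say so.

in0=0 in1=0 in2=1

Check with in0=0 in1=0 in2=1:
g1 = ¬in2 = ¬1 = 0
g2 = g1 ∨ in1 = 0 ∨ 0 = 0
g3 = g2 ∨ in0 = 0 ∨ 0 = 0
g4 = g1 ∨ g3 = 0 ∨ 0 = 0
g5 = ¬g4 = ¬0 = 1
g6 = ¬g5 = ¬1 = 0
So g6 = 0 as required.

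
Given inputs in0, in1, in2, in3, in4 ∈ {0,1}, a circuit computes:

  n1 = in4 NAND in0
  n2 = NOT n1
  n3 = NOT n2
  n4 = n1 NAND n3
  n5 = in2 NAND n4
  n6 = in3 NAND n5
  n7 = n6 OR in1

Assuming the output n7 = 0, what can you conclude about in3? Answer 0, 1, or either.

1

n7 = n6 OR in1 must be 0, so both n6 = 0 and in1 = 0.
n6 = in3 NAND n5 must be 0, so both in3 = 1 and n5 = 1.
n5 = in2 NAND n4 must be 1, so at least one of in2, n4 is 0.
Every assignment with n7 = 0 has in3 = 1; there are 7 such assignment(s).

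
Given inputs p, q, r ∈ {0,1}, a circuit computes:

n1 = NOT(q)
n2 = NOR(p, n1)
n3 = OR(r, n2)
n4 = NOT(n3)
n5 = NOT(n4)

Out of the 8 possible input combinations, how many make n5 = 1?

n5 = NOT(n4) must be 1, so n4 = 0.
Satisfying assignments:
  p=0, q=0, r=1
  p=0, q=1, r=0
  p=0, q=1, r=1
  p=1, q=0, r=1
  p=1, q=1, r=1

5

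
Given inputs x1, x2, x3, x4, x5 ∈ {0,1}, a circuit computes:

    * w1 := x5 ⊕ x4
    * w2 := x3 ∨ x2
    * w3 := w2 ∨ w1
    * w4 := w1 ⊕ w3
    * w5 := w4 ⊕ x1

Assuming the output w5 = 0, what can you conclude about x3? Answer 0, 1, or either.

Both values of x3 occur among assignments with w5 = 0:
  x3=0: x1=0, x2=0, x3=0, x4=0, x5=0
  x3=1: x1=0, x2=0, x3=1, x4=0, x5=1

either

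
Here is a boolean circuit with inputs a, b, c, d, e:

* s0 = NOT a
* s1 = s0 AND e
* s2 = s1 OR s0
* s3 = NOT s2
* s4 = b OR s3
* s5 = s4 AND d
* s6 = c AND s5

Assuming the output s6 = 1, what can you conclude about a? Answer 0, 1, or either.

either

Both values of a occur among assignments with s6 = 1:
  a=0: a=0, b=1, c=1, d=1, e=0
  a=1: a=1, b=0, c=1, d=1, e=0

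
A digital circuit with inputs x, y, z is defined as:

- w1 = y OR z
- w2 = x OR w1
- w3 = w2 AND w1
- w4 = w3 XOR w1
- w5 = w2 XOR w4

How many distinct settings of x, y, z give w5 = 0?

1

w5 = w2 XOR w4 must be 0, so w2 and w4 are equal.
Satisfying assignments:
  x=0, y=0, z=0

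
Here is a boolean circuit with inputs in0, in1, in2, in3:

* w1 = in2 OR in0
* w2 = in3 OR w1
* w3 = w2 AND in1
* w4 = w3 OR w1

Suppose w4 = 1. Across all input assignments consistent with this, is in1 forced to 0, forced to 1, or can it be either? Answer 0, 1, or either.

Both values of in1 occur among assignments with w4 = 1:
  in1=0: in0=0, in1=0, in2=1, in3=0
  in1=1: in0=0, in1=1, in2=0, in3=1

either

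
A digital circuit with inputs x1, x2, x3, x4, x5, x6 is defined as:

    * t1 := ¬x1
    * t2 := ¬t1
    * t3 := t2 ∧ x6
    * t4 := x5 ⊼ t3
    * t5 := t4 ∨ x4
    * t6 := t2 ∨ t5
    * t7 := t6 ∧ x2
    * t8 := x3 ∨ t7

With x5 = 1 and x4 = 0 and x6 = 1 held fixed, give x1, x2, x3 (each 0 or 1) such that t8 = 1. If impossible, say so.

x1=0 x2=1 x3=0

Check with x5 = 1 and x4 = 0 and x6 = 1 and x1=0, x2=1, x3=0:
t1 = ¬x1 = ¬0 = 1
t2 = ¬t1 = ¬1 = 0
t3 = t2 ∧ x6 = 0 ∧ 1 = 0
t4 = x5 ⊼ t3 = 1 ⊼ 0 = 1
t5 = t4 ∨ x4 = 1 ∨ 0 = 1
t6 = t2 ∨ t5 = 0 ∨ 1 = 1
t7 = t6 ∧ x2 = 1 ∧ 1 = 1
t8 = x3 ∨ t7 = 0 ∨ 1 = 1
So t8 = 1.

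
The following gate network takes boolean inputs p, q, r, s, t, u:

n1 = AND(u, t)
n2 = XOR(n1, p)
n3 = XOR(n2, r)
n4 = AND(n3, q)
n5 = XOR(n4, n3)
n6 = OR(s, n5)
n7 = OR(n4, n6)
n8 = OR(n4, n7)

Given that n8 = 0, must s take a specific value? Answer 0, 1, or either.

0

n8 = OR(n4, n7) must be 0, so both n4 = 0 and n7 = 0.
n4 = AND(n3, q) must be 0, so at least one of n3, q is 0.
n7 = OR(n4, n6) must be 0, so both n4 = 0 and n6 = 0.
Every assignment with n8 = 0 has s = 0; there are 16 such assignment(s).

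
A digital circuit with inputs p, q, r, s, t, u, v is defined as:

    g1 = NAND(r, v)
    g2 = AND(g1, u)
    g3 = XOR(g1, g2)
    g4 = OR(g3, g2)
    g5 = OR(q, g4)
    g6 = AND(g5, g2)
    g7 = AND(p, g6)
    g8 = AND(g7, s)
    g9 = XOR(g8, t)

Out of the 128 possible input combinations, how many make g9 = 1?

g9 = XOR(g8, t) must be 1, so g8 and t differ.
Enumerating the 128 input combinations, 64 give g9 = 1 and 64 give g9 = 0.

64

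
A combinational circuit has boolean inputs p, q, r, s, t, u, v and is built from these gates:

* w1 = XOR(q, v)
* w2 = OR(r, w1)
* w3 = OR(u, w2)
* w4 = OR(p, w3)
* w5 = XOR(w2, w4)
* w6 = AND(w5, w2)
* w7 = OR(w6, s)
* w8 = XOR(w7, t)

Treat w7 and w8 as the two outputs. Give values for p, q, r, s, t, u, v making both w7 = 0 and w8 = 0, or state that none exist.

Check with p=0 q=0 r=0 s=0 t=0 u=1 v=1:
w1 = XOR(q, v) = XOR(0, 1) = 1
w2 = OR(r, w1) = OR(0, 1) = 1
w3 = OR(u, w2) = OR(1, 1) = 1
w4 = OR(p, w3) = OR(0, 1) = 1
w5 = XOR(w2, w4) = XOR(1, 1) = 0
w6 = AND(w5, w2) = AND(0, 1) = 0
w7 = OR(w6, s) = OR(0, 0) = 0
w8 = XOR(w7, t) = XOR(0, 0) = 0
So w7 = 0 and w8 = 0.

p=0 q=0 r=0 s=0 t=0 u=1 v=1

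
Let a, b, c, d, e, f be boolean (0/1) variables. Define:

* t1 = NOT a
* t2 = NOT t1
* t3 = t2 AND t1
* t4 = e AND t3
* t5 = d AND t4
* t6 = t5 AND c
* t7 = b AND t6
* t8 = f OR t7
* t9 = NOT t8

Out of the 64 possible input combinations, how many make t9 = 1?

32

t9 = NOT t8 must be 1, so t8 = 0.
t8 = f OR t7 must be 0, so both f = 0 and t7 = 0.
t7 = b AND t6 must be 0, so at least one of b, t6 is 0.
Enumerating the 64 input combinations, 32 give t9 = 1 and 32 give t9 = 0.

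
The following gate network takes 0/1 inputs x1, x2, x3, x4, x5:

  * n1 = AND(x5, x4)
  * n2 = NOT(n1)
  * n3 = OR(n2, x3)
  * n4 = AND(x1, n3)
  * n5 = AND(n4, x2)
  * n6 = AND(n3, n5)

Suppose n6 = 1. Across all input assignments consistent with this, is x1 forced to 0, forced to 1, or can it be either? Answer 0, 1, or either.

n6 = AND(n3, n5) must be 1, so both n3 = 1 and n5 = 1.
n3 = OR(n2, x3) must be 1, so at least one of n2, x3 is 1.
Every assignment with n6 = 1 has x1 = 1; there are 7 such assignment(s).

1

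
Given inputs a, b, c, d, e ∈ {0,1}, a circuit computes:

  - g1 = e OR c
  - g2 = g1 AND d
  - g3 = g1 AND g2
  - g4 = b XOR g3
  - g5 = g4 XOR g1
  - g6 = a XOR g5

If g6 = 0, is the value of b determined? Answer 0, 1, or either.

Both values of b occur among assignments with g6 = 0:
  b=0: a=0, b=0, c=0, d=0, e=0
  b=1: a=0, b=1, c=0, d=0, e=1

either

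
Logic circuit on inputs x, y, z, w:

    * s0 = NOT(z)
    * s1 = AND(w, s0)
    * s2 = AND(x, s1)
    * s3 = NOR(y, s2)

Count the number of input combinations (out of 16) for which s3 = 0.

s3 = NOR(y, s2) must be 0, so at least one of y, s2 is 1.
Enumerating the 16 input combinations, 9 give s3 = 0 and 7 give s3 = 1.

9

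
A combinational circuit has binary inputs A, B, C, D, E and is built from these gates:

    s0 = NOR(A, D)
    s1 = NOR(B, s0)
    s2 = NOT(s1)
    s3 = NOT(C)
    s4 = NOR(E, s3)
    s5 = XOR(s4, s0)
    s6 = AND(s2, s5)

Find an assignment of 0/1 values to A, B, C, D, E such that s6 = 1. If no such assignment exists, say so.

A=0, B=1, C=1, D=1, E=0

s6 = AND(s2, s5) must be 1, so both s2 = 1 and s5 = 1.
Check with A=0, B=1, C=1, D=1, E=0:
s0 = NOR(A, D) = NOR(0, 1) = 0
s1 = NOR(B, s0) = NOR(1, 0) = 0
s2 = NOT(s1) = NOT 0 = 1
s3 = NOT(C) = NOT 1 = 0
s4 = NOR(E, s3) = NOR(0, 0) = 1
s5 = XOR(s4, s0) = XOR(1, 0) = 1
s6 = AND(s2, s5) = AND(1, 1) = 1
So s6 = 1 as required.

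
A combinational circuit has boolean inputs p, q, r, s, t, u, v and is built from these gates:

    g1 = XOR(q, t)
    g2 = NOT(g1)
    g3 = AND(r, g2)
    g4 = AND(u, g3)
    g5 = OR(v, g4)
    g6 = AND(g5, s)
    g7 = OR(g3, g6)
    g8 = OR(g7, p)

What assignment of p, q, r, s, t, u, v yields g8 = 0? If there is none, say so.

g8 = OR(g7, p) must be 0, so both g7 = 0 and p = 0.
g7 = OR(g3, g6) must be 0, so both g3 = 0 and g6 = 0.
Check with p=0 q=0 r=1 s=1 t=1 u=0 v=0:
g1 = XOR(q, t) = XOR(0, 1) = 1
g2 = NOT(g1) = NOT 1 = 0
g3 = AND(r, g2) = AND(1, 0) = 0
g4 = AND(u, g3) = AND(0, 0) = 0
g5 = OR(v, g4) = OR(0, 0) = 0
g6 = AND(g5, s) = AND(0, 1) = 0
g7 = OR(g3, g6) = OR(0, 0) = 0
g8 = OR(g7, p) = OR(0, 0) = 0
So g8 = 0 as required.

p=0 q=0 r=1 s=1 t=1 u=0 v=0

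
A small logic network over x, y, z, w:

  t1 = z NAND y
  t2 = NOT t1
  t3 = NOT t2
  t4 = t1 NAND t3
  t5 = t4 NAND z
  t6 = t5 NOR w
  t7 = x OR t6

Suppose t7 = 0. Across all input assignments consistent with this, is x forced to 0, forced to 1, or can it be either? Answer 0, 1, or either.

0

t7 = x OR t6 must be 0, so both x = 0 and t6 = 0.
t6 = t5 NOR w must be 0, so at least one of t5, w is 1.
Every assignment with t7 = 0 has x = 0; there are 7 such assignment(s).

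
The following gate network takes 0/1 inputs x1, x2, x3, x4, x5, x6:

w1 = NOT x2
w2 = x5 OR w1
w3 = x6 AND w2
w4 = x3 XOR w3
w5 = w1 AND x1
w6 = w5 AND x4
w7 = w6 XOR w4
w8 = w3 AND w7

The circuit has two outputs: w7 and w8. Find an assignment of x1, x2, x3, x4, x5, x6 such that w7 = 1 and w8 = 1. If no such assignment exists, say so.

x1=0 x2=0 x3=0 x4=0 x5=0 x6=1

Check with x1=0 x2=0 x3=0 x4=0 x5=0 x6=1:
w1 = NOT x2 = NOT 0 = 1
w2 = x5 OR w1 = 0 OR 1 = 1
w3 = x6 AND w2 = 1 AND 1 = 1
w4 = x3 XOR w3 = 0 XOR 1 = 1
w5 = w1 AND x1 = 1 AND 0 = 0
w6 = w5 AND x4 = 0 AND 0 = 0
w7 = w6 XOR w4 = 0 XOR 1 = 1
w8 = w3 AND w7 = 1 AND 1 = 1
So w7 = 1 and w8 = 1.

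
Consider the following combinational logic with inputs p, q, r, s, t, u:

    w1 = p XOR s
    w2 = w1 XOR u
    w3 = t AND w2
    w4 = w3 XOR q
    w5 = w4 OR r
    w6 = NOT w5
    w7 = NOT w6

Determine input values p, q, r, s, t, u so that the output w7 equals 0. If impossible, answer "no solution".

p=1, q=0, r=0, s=0, t=0, u=1

Check with p=1, q=0, r=0, s=0, t=0, u=1:
w1 = p XOR s = 1 XOR 0 = 1
w2 = w1 XOR u = 1 XOR 1 = 0
w3 = t AND w2 = 0 AND 0 = 0
w4 = w3 XOR q = 0 XOR 0 = 0
w5 = w4 OR r = 0 OR 0 = 0
w6 = NOT w5 = NOT 0 = 1
w7 = NOT w6 = NOT 1 = 0
So w7 = 0 as required.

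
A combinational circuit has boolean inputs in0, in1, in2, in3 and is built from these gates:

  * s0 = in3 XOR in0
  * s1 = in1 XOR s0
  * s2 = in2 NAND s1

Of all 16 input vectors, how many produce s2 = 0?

4

s2 = in2 NAND s1 must be 0, so both in2 = 1 and s1 = 1.
s1 = in1 XOR s0 must be 1, so in1 and s0 differ.
Satisfying assignments:
  in0=0, in1=0, in2=1, in3=1
  in0=0, in1=1, in2=1, in3=0
  in0=1, in1=0, in2=1, in3=0
  in0=1, in1=1, in2=1, in3=1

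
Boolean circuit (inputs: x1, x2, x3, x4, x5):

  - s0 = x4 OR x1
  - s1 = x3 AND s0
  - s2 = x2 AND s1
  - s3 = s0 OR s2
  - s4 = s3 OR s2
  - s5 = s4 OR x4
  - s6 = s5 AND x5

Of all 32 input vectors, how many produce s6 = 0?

20

s6 = s5 AND x5 must be 0, so at least one of s5, x5 is 0.
Enumerating the 32 input combinations, 20 give s6 = 0 and 12 give s6 = 1.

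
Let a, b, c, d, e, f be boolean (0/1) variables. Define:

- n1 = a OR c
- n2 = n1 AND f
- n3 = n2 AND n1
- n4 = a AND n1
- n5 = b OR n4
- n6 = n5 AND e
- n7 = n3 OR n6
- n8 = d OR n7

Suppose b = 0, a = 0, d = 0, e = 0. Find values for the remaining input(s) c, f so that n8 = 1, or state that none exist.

Check with b = 0, a = 0, d = 0, e = 0 and c=1, f=1:
n1 = a OR c = 0 OR 1 = 1
n2 = n1 AND f = 1 AND 1 = 1
n3 = n2 AND n1 = 1 AND 1 = 1
n4 = a AND n1 = 0 AND 1 = 0
n5 = b OR n4 = 0 OR 0 = 0
n6 = n5 AND e = 0 AND 0 = 0
n7 = n3 OR n6 = 1 OR 0 = 1
n8 = d OR n7 = 0 OR 1 = 1
So n8 = 1.

c=1 f=1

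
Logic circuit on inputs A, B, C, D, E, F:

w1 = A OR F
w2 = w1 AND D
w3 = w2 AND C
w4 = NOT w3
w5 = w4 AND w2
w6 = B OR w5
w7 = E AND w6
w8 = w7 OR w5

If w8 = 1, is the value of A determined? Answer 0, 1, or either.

either

Both values of A occur among assignments with w8 = 1:
  A=0: A=0, B=0, C=0, D=1, E=0, F=1
  A=1: A=1, B=0, C=0, D=1, E=0, F=0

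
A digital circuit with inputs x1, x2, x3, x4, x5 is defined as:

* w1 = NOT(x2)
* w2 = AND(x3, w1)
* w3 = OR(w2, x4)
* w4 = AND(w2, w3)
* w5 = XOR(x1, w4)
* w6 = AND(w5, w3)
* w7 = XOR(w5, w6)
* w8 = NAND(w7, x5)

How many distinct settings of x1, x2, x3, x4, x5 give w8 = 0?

3

w8 = NAND(w7, x5) must be 0, so both w7 = 1 and x5 = 1.
w7 = XOR(w5, w6) must be 1, so w5 and w6 differ.
Enumerating the 32 input combinations, 3 give w8 = 0 and 29 give w8 = 1.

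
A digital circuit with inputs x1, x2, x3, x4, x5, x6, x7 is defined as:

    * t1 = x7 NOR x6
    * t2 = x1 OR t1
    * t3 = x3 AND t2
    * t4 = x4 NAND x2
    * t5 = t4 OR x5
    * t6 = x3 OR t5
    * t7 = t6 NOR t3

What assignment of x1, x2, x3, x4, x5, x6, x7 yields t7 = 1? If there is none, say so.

x1=1, x2=1, x3=0, x4=1, x5=0, x6=1, x7=0

t7 = t6 NOR t3 must be 1, so both t6 = 0 and t3 = 0.
t6 = x3 OR t5 must be 0, so both x3 = 0 and t5 = 0.
t3 = x3 AND t2 must be 0, so at least one of x3, t2 is 0.
Check with x1=1, x2=1, x3=0, x4=1, x5=0, x6=1, x7=0:
t1 = x7 NOR x6 = 0 NOR 1 = 0
t2 = x1 OR t1 = 1 OR 0 = 1
t3 = x3 AND t2 = 0 AND 1 = 0
t4 = x4 NAND x2 = 1 NAND 1 = 0
t5 = t4 OR x5 = 0 OR 0 = 0
t6 = x3 OR t5 = 0 OR 0 = 0
t7 = t6 NOR t3 = 0 NOR 0 = 1
So t7 = 1 as required.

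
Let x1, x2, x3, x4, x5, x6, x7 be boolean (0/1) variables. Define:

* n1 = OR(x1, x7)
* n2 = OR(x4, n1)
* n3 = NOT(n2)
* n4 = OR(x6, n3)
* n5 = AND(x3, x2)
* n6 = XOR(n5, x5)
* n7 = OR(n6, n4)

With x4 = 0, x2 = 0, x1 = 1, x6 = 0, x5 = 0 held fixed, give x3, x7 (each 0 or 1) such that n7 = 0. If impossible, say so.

x3=1, x7=0

n7 = OR(n6, n4) must be 0, so both n6 = 0 and n4 = 0.
Check with x4 = 0, x2 = 0, x1 = 1, x6 = 0, x5 = 0 and x3=1, x7=0:
n1 = OR(x1, x7) = OR(1, 0) = 1
n2 = OR(x4, n1) = OR(0, 1) = 1
n3 = NOT(n2) = NOT 1 = 0
n4 = OR(x6, n3) = OR(0, 0) = 0
n5 = AND(x3, x2) = AND(1, 0) = 0
n6 = XOR(n5, x5) = XOR(0, 0) = 0
n7 = OR(n6, n4) = OR(0, 0) = 0
So n7 = 0.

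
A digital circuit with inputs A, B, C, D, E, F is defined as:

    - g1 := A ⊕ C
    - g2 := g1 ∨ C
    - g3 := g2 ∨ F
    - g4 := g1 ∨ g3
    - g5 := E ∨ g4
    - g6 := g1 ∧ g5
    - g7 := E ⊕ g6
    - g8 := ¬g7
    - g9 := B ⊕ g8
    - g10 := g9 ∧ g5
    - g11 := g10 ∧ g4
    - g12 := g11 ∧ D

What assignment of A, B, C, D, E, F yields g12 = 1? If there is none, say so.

A=0, B=0, C=1, D=1, E=1, F=0

g12 = g11 ∧ D must be 1, so both g11 = 1 and D = 1.
g11 = g10 ∧ g4 must be 1, so both g10 = 1 and g4 = 1.
g10 = g9 ∧ g5 must be 1, so both g9 = 1 and g5 = 1.
Check with A=0, B=0, C=1, D=1, E=1, F=0:
g1 = A ⊕ C = 0 ⊕ 1 = 1
g2 = g1 ∨ C = 1 ∨ 1 = 1
g3 = g2 ∨ F = 1 ∨ 0 = 1
g4 = g1 ∨ g3 = 1 ∨ 1 = 1
g5 = E ∨ g4 = 1 ∨ 1 = 1
g6 = g1 ∧ g5 = 1 ∧ 1 = 1
g7 = E ⊕ g6 = 1 ⊕ 1 = 0
g8 = ¬g7 = ¬0 = 1
g9 = B ⊕ g8 = 0 ⊕ 1 = 1
g10 = g9 ∧ g5 = 1 ∧ 1 = 1
g11 = g10 ∧ g4 = 1 ∧ 1 = 1
g12 = g11 ∧ D = 1 ∧ 1 = 1
So g12 = 1 as required.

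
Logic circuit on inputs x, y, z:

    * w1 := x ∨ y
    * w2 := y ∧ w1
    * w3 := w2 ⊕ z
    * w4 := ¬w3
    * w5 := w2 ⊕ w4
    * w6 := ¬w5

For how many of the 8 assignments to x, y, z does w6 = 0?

4

w6 = ¬w5 must be 0, so w5 = 1.
w5 = w2 ⊕ w4 must be 1, so w2 and w4 differ.
Satisfying assignments:
  x=0, y=0, z=0
  x=0, y=1, z=0
  x=1, y=0, z=0
  x=1, y=1, z=0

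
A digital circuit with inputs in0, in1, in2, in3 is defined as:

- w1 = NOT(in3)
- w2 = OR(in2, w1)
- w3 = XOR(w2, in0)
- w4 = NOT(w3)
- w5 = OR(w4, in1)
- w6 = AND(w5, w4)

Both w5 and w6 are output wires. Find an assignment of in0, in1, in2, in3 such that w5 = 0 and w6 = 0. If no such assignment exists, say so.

in0=1, in1=0, in2=0, in3=1

Check with in0=1, in1=0, in2=0, in3=1:
w1 = NOT(in3) = NOT 1 = 0
w2 = OR(in2, w1) = OR(0, 0) = 0
w3 = XOR(w2, in0) = XOR(0, 1) = 1
w4 = NOT(w3) = NOT 1 = 0
w5 = OR(w4, in1) = OR(0, 0) = 0
w6 = AND(w5, w4) = AND(0, 0) = 0
So w5 = 0 and w6 = 0.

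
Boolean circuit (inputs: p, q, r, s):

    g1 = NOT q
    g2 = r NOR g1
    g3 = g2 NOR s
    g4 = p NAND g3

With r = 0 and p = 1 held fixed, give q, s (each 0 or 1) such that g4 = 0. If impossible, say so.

g4 = p NAND g3 must be 0, so both p = 1 and g3 = 1.
Check with r = 0 and p = 1 and q=0, s=0:
g1 = NOT q = NOT 0 = 1
g2 = r NOR g1 = 0 NOR 1 = 0
g3 = g2 NOR s = 0 NOR 0 = 1
g4 = p NAND g3 = 1 NAND 1 = 0
So g4 = 0.

q=0, s=0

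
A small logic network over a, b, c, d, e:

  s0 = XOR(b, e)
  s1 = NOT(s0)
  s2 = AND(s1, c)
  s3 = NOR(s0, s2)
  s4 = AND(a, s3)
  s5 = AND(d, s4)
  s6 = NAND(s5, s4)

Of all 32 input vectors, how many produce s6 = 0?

2

s6 = NAND(s5, s4) must be 0, so both s5 = 1 and s4 = 1.
Satisfying assignments:
  a=1, b=0, c=0, d=1, e=0
  a=1, b=1, c=0, d=1, e=1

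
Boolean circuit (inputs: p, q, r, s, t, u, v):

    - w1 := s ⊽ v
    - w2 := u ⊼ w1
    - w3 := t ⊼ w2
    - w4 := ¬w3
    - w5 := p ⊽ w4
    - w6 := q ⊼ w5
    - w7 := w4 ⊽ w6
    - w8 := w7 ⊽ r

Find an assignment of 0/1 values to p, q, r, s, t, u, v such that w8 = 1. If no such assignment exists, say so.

p=1, q=0, r=0, s=1, t=0, u=1, v=0

Check with p=1, q=0, r=0, s=1, t=0, u=1, v=0:
w1 = s ⊽ v = 1 ⊽ 0 = 0
w2 = u ⊼ w1 = 1 ⊼ 0 = 1
w3 = t ⊼ w2 = 0 ⊼ 1 = 1
w4 = ¬w3 = ¬1 = 0
w5 = p ⊽ w4 = 1 ⊽ 0 = 0
w6 = q ⊼ w5 = 0 ⊼ 0 = 1
w7 = w4 ⊽ w6 = 0 ⊽ 1 = 0
w8 = w7 ⊽ r = 0 ⊽ 0 = 1
So w8 = 1 as required.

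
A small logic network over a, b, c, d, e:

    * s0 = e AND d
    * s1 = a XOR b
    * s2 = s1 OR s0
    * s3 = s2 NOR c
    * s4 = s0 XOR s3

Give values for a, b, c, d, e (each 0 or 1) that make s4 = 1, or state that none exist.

s4 = s0 XOR s3 must be 1, so s0 and s3 differ.
Check with a=0, b=0, c=0, d=1, e=0:
s0 = e AND d = 0 AND 1 = 0
s1 = a XOR b = 0 XOR 0 = 0
s2 = s1 OR s0 = 0 OR 0 = 0
s3 = s2 NOR c = 0 NOR 0 = 1
s4 = s0 XOR s3 = 0 XOR 1 = 1
So s4 = 1 as required.

a=0, b=0, c=0, d=1, e=0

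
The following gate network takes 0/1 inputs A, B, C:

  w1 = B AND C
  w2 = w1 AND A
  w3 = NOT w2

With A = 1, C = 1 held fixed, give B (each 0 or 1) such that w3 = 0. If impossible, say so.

B=1

w3 = NOT w2 must be 0, so w2 = 1.
Check with A = 1, C = 1 and B=1:
w1 = B AND C = 1 AND 1 = 1
w2 = w1 AND A = 1 AND 1 = 1
w3 = NOT w2 = NOT 1 = 0
So w3 = 0.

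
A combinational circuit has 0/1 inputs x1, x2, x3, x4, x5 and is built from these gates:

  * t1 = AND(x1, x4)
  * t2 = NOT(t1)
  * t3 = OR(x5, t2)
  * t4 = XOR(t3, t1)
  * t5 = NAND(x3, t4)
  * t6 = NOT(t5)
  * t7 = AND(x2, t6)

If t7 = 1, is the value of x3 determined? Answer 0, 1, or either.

t7 = AND(x2, t6) must be 1, so both x2 = 1 and t6 = 1.
t6 = NOT(t5) must be 1, so t5 = 0.
t5 = NAND(x3, t4) must be 0, so both x3 = 1 and t4 = 1.
Every assignment with t7 = 1 has x3 = 1; there are 7 such assignment(s).

1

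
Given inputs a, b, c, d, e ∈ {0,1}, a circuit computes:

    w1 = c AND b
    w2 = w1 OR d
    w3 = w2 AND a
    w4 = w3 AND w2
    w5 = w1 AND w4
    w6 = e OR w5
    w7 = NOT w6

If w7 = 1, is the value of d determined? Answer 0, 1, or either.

Both values of d occur among assignments with w7 = 1:
  d=0: a=0, b=0, c=0, d=0, e=0
  d=1: a=0, b=0, c=0, d=1, e=0

either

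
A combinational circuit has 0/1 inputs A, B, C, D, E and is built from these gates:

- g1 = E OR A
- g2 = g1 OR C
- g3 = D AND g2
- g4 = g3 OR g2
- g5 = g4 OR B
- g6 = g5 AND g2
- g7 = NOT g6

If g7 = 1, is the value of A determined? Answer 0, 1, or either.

0

g7 = NOT g6 must be 1, so g6 = 0.
g6 = g5 AND g2 must be 0, so at least one of g5, g2 is 0.
Every assignment with g7 = 1 has A = 0; there are 4 such assignment(s).
  A=0, B=0, C=0, D=0, E=0
  A=0, B=0, C=0, D=1, E=0
  A=0, B=1, C=0, D=0, E=0
  A=0, B=1, C=0, D=1, E=0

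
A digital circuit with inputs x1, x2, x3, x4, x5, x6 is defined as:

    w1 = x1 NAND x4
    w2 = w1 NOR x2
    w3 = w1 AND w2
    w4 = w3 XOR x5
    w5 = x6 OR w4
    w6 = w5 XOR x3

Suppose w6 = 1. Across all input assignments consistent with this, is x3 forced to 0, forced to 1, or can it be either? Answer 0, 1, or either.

Both values of x3 occur among assignments with w6 = 1:
  x3=0: x1=0, x2=0, x3=0, x4=0, x5=0, x6=1
  x3=1: x1=0, x2=0, x3=1, x4=0, x5=0, x6=0

either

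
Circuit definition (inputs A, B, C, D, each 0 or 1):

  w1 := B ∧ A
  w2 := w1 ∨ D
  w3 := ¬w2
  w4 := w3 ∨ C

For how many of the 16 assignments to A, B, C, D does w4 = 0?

w4 = w3 ∨ C must be 0, so both w3 = 0 and C = 0.
Satisfying assignments:
  A=0, B=0, C=0, D=1
  A=0, B=1, C=0, D=1
  A=1, B=0, C=0, D=1
  A=1, B=1, C=0, D=0
  A=1, B=1, C=0, D=1

5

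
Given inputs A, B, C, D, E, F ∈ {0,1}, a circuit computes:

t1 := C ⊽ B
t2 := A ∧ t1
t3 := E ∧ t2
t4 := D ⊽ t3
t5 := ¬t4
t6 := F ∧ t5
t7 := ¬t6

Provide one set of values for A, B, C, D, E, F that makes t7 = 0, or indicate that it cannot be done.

A=1, B=1, C=0, D=1, E=1, F=1

t7 = ¬t6 must be 0, so t6 = 1.
t6 = F ∧ t5 must be 1, so both F = 1 and t5 = 1.
t5 = ¬t4 must be 1, so t4 = 0.
Check with A=1, B=1, C=0, D=1, E=1, F=1:
t1 = C ⊽ B = 0 ⊽ 1 = 0
t2 = A ∧ t1 = 1 ∧ 0 = 0
t3 = E ∧ t2 = 1 ∧ 0 = 0
t4 = D ⊽ t3 = 1 ⊽ 0 = 0
t5 = ¬t4 = ¬0 = 1
t6 = F ∧ t5 = 1 ∧ 1 = 1
t7 = ¬t6 = ¬1 = 0
So t7 = 0 as required.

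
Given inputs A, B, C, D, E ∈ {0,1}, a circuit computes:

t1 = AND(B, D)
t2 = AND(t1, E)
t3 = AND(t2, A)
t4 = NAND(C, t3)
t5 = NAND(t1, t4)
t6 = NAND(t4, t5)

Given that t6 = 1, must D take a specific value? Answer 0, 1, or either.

1

t6 = NAND(t4, t5) must be 1, so at least one of t4, t5 is 0.
Every assignment with t6 = 1 has D = 1; there are 8 such assignment(s).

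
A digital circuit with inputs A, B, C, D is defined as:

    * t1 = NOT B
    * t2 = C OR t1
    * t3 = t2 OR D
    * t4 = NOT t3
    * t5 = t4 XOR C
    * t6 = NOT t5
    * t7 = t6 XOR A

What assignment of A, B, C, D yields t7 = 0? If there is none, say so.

A=0, B=0, C=1, D=1

t7 = t6 XOR A must be 0, so t6 and A are equal.
Check with A=0, B=0, C=1, D=1:
t1 = NOT B = NOT 0 = 1
t2 = C OR t1 = 1 OR 1 = 1
t3 = t2 OR D = 1 OR 1 = 1
t4 = NOT t3 = NOT 1 = 0
t5 = t4 XOR C = 0 XOR 1 = 1
t6 = NOT t5 = NOT 1 = 0
t7 = t6 XOR A = 0 XOR 0 = 0
So t7 = 0 as required.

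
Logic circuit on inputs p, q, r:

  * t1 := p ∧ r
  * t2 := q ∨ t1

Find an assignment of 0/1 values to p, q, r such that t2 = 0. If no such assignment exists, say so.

t2 = q ∨ t1 must be 0, so both q = 0 and t1 = 0.
Check with p=0 q=0 r=0:
t1 = p ∧ r = 0 ∧ 0 = 0
t2 = q ∨ t1 = 0 ∨ 0 = 0
So t2 = 0 as required.

p=0 q=0 r=0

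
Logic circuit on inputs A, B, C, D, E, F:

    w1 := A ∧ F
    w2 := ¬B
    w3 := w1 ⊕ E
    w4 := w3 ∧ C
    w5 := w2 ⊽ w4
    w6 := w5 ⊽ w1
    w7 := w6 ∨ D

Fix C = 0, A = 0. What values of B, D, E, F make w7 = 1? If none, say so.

B=0 D=0 E=1 F=0

Check with C = 0, A = 0 and B=0, D=0, E=1, F=0:
w1 = A ∧ F = 0 ∧ 0 = 0
w2 = ¬B = ¬0 = 1
w3 = w1 ⊕ E = 0 ⊕ 1 = 1
w4 = w3 ∧ C = 1 ∧ 0 = 0
w5 = w2 ⊽ w4 = 1 ⊽ 0 = 0
w6 = w5 ⊽ w1 = 0 ⊽ 0 = 1
w7 = w6 ∨ D = 1 ∨ 0 = 1
So w7 = 1.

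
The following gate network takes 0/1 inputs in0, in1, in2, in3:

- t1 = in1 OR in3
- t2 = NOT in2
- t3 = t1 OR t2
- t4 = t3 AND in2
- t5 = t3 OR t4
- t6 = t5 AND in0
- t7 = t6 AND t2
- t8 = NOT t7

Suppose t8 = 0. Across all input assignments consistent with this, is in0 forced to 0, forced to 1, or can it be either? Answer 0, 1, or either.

t8 = NOT t7 must be 0, so t7 = 1.
Every assignment with t8 = 0 has in0 = 1; there are 4 such assignment(s).
  in0=1, in1=0, in2=0, in3=0
  in0=1, in1=0, in2=0, in3=1
  in0=1, in1=1, in2=0, in3=0
  in0=1, in1=1, in2=0, in3=1

1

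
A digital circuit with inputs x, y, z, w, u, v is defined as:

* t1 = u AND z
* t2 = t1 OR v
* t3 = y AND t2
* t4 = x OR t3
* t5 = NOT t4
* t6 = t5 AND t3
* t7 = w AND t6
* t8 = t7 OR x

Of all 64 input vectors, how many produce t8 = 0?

t8 = t7 OR x must be 0, so both t7 = 0 and x = 0.
t7 = w AND t6 must be 0, so at least one of w, t6 is 0.
Enumerating the 64 input combinations, 32 give t8 = 0 and 32 give t8 = 1.

32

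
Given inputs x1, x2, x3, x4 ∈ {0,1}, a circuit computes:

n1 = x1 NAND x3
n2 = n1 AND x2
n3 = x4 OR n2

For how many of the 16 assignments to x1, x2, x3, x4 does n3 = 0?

n3 = x4 OR n2 must be 0, so both x4 = 0 and n2 = 0.
n2 = n1 AND x2 must be 0, so at least one of n1, x2 is 0.
Enumerating the 16 input combinations, 5 give n3 = 0 and 11 give n3 = 1.

5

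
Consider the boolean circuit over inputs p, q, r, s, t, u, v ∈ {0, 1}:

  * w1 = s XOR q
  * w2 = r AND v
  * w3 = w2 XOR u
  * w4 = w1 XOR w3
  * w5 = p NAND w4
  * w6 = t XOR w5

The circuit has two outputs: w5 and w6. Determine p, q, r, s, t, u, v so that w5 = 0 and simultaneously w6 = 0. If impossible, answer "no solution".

Check with p=1, q=0, r=0, s=0, t=0, u=1, v=0:
w1 = s XOR q = 0 XOR 0 = 0
w2 = r AND v = 0 AND 0 = 0
w3 = w2 XOR u = 0 XOR 1 = 1
w4 = w1 XOR w3 = 0 XOR 1 = 1
w5 = p NAND w4 = 1 NAND 1 = 0
w6 = t XOR w5 = 0 XOR 0 = 0
So w5 = 0 and w6 = 0.

p=1, q=0, r=0, s=0, t=0, u=1, v=0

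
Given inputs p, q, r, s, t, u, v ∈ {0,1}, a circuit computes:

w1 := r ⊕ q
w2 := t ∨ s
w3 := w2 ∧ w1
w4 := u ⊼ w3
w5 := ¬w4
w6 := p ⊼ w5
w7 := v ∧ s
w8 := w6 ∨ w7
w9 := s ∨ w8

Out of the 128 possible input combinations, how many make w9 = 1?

124

w9 = s ∨ w8 must be 1, so at least one of s, w8 is 1.
Enumerating the 128 input combinations, 124 give w9 = 1 and 4 give w9 = 0.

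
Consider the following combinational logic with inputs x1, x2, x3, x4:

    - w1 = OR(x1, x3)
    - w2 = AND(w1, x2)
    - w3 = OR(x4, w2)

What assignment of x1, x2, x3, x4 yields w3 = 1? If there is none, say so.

x1=0, x2=0, x3=0, x4=1

Check with x1=0, x2=0, x3=0, x4=1:
w1 = OR(x1, x3) = OR(0, 0) = 0
w2 = AND(w1, x2) = AND(0, 0) = 0
w3 = OR(x4, w2) = OR(1, 0) = 1
So w3 = 1 as required.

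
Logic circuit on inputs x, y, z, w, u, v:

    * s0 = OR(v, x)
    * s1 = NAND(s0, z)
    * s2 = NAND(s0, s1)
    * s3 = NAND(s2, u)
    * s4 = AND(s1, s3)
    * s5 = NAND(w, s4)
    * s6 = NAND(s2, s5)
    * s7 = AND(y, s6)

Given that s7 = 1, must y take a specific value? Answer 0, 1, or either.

s7 = AND(y, s6) must be 1, so both y = 1 and s6 = 1.
s6 = NAND(s2, s5) must be 1, so at least one of s2, s5 is 0.
Every assignment with s7 = 1 has y = 1; there are 14 such assignment(s).

1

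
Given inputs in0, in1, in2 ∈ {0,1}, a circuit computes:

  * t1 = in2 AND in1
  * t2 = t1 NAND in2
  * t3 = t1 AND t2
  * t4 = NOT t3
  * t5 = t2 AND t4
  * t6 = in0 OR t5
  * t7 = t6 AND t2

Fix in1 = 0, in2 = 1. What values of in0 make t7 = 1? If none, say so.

t7 = t6 AND t2 must be 1, so both t6 = 1 and t2 = 1.
t6 = in0 OR t5 must be 1, so at least one of in0, t5 is 1.
Check with in1 = 0, in2 = 1 and in0=1:
t1 = in2 AND in1 = 1 AND 0 = 0
t2 = t1 NAND in2 = 0 NAND 1 = 1
t3 = t1 AND t2 = 0 AND 1 = 0
t4 = NOT t3 = NOT 0 = 1
t5 = t2 AND t4 = 1 AND 1 = 1
t6 = in0 OR t5 = 1 OR 1 = 1
t7 = t6 AND t2 = 1 AND 1 = 1
So t7 = 1.

in0=1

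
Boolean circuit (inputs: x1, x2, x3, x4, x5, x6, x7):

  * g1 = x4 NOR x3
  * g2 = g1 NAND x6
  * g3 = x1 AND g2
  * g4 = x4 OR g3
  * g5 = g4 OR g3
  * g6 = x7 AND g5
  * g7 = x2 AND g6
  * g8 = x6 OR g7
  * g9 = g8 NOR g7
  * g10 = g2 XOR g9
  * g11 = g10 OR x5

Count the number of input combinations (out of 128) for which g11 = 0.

g11 = g10 OR x5 must be 0, so both g10 = 0 and x5 = 0.
Enumerating the 128 input combinations, 34 give g11 = 0 and 94 give g11 = 1.

34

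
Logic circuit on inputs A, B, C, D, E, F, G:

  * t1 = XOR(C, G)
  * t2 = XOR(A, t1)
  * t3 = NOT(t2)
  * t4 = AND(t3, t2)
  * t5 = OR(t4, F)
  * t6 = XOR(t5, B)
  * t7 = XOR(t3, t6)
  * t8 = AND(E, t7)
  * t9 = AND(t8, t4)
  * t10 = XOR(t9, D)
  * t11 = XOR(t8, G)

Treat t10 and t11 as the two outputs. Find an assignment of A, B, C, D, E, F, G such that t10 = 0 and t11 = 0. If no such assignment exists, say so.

A=1, B=1, C=0, D=0, E=1, F=1, G=0

Check with A=1, B=1, C=0, D=0, E=1, F=1, G=0:
t1 = XOR(C, G) = XOR(0, 0) = 0
t2 = XOR(A, t1) = XOR(1, 0) = 1
t3 = NOT(t2) = NOT 1 = 0
t4 = AND(t3, t2) = AND(0, 1) = 0
t5 = OR(t4, F) = OR(0, 1) = 1
t6 = XOR(t5, B) = XOR(1, 1) = 0
t7 = XOR(t3, t6) = XOR(0, 0) = 0
t8 = AND(E, t7) = AND(1, 0) = 0
t9 = AND(t8, t4) = AND(0, 0) = 0
t10 = XOR(t9, D) = XOR(0, 0) = 0
t11 = XOR(t8, G) = XOR(0, 0) = 0
So t10 = 0 and t11 = 0.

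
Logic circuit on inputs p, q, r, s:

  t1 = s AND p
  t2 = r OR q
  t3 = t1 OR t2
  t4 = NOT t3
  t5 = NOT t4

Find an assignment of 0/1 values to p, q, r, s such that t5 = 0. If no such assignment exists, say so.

p=0 q=0 r=0 s=1

t5 = NOT t4 must be 0, so t4 = 1.
t4 = NOT t3 must be 1, so t3 = 0.
t3 = t1 OR t2 must be 0, so both t1 = 0 and t2 = 0.
Check with p=0 q=0 r=0 s=1:
t1 = s AND p = 1 AND 0 = 0
t2 = r OR q = 0 OR 0 = 0
t3 = t1 OR t2 = 0 OR 0 = 0
t4 = NOT t3 = NOT 0 = 1
t5 = NOT t4 = NOT 1 = 0
So t5 = 0 as required.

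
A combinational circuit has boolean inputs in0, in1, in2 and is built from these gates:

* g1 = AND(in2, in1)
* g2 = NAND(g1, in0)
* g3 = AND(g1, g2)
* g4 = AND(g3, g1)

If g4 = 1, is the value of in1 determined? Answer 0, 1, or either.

g4 = AND(g3, g1) must be 1, so both g3 = 1 and g1 = 1.
g3 = AND(g1, g2) must be 1, so both g1 = 1 and g2 = 1.
g1 = AND(in2, in1) must be 1, so both in2 = 1 and in1 = 1.
Every assignment with g4 = 1 has in1 = 1; there are 1 such assignment(s).
  in0=0, in1=1, in2=1

1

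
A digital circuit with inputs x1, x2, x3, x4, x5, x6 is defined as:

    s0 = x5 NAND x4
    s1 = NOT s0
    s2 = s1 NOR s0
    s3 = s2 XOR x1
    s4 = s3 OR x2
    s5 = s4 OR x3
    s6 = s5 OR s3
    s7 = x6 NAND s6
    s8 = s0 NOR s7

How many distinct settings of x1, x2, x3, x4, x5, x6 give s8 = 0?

s8 = s0 NOR s7 must be 0, so at least one of s0, s7 is 1.
Enumerating the 64 input combinations, 57 give s8 = 0 and 7 give s8 = 1.

57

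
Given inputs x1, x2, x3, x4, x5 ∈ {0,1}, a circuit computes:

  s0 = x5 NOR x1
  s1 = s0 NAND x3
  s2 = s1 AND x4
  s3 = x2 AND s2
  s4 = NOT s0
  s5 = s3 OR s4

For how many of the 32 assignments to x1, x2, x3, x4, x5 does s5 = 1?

s5 = s3 OR s4 must be 1, so at least one of s3, s4 is 1.
Enumerating the 32 input combinations, 25 give s5 = 1 and 7 give s5 = 0.

25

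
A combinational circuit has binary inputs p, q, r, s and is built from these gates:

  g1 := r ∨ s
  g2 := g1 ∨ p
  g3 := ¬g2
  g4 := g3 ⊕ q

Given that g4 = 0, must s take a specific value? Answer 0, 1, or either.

either

Both values of s occur among assignments with g4 = 0:
  s=0: p=0, q=0, r=1, s=0
  s=1: p=0, q=0, r=0, s=1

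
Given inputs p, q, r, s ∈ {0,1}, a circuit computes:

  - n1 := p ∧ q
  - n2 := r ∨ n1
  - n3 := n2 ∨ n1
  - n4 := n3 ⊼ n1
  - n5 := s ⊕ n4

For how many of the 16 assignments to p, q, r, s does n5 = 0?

n5 = s ⊕ n4 must be 0, so s and n4 are equal.
Enumerating the 16 input combinations, 8 give n5 = 0 and 8 give n5 = 1.

8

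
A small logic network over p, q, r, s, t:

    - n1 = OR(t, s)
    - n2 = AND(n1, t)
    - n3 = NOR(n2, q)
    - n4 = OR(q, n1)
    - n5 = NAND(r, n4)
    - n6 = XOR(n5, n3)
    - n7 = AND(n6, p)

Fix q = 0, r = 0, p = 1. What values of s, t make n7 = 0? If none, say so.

s=0, t=0

n7 = AND(n6, p) must be 0, so at least one of n6, p is 0.
Check with q = 0, r = 0, p = 1 and s=0, t=0:
n1 = OR(t, s) = OR(0, 0) = 0
n2 = AND(n1, t) = AND(0, 0) = 0
n3 = NOR(n2, q) = NOR(0, 0) = 1
n4 = OR(q, n1) = OR(0, 0) = 0
n5 = NAND(r, n4) = NAND(0, 0) = 1
n6 = XOR(n5, n3) = XOR(1, 1) = 0
n7 = AND(n6, p) = AND(0, 1) = 0
So n7 = 0.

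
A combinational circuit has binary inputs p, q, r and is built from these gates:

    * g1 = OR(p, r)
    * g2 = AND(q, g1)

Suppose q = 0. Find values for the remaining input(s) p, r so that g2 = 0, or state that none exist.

p=1 r=0

g2 = AND(q, g1) must be 0, so at least one of q, g1 is 0.
Check with q = 0 and p=1, r=0:
g1 = OR(p, r) = OR(1, 0) = 1
g2 = AND(q, g1) = AND(0, 1) = 0
So g2 = 0.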